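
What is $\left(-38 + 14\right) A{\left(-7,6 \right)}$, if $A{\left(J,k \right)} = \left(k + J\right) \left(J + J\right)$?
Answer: $-336$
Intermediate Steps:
$A{\left(J,k \right)} = 2 J \left(J + k\right)$ ($A{\left(J,k \right)} = \left(J + k\right) 2 J = 2 J \left(J + k\right)$)
$\left(-38 + 14\right) A{\left(-7,6 \right)} = \left(-38 + 14\right) 2 \left(-7\right) \left(-7 + 6\right) = - 24 \cdot 2 \left(-7\right) \left(-1\right) = \left(-24\right) 14 = -336$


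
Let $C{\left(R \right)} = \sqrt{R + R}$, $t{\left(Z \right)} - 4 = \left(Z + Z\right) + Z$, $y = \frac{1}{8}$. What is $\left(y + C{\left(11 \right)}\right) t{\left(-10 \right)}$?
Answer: $- \frac{13}{4} - 26 \sqrt{22} \approx -125.2$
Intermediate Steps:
$y = \frac{1}{8} \approx 0.125$
$t{\left(Z \right)} = 4 + 3 Z$ ($t{\left(Z \right)} = 4 + \left(\left(Z + Z\right) + Z\right) = 4 + \left(2 Z + Z\right) = 4 + 3 Z$)
$C{\left(R \right)} = \sqrt{2} \sqrt{R}$ ($C{\left(R \right)} = \sqrt{2 R} = \sqrt{2} \sqrt{R}$)
$\left(y + C{\left(11 \right)}\right) t{\left(-10 \right)} = \left(\frac{1}{8} + \sqrt{2} \sqrt{11}\right) \left(4 + 3 \left(-10\right)\right) = \left(\frac{1}{8} + \sqrt{22}\right) \left(4 - 30\right) = \left(\frac{1}{8} + \sqrt{22}\right) \left(-26\right) = - \frac{13}{4} - 26 \sqrt{22}$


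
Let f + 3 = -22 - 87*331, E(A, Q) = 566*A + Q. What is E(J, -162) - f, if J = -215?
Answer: -93030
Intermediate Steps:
E(A, Q) = Q + 566*A
f = -28822 (f = -3 + (-22 - 87*331) = -3 + (-22 - 28797) = -3 - 28819 = -28822)
E(J, -162) - f = (-162 + 566*(-215)) - 1*(-28822) = (-162 - 121690) + 28822 = -121852 + 28822 = -93030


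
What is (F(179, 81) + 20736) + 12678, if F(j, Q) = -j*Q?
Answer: 18915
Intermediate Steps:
F(j, Q) = -Q*j
(F(179, 81) + 20736) + 12678 = (-1*81*179 + 20736) + 12678 = (-14499 + 20736) + 12678 = 6237 + 12678 = 18915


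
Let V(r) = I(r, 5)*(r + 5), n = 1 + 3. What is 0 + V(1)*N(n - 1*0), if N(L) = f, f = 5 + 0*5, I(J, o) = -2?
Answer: -60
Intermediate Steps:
n = 4
V(r) = -10 - 2*r (V(r) = -2*(r + 5) = -2*(5 + r) = -10 - 2*r)
f = 5 (f = 5 + 0 = 5)
N(L) = 5
0 + V(1)*N(n - 1*0) = 0 + (-10 - 2*1)*5 = 0 + (-10 - 2)*5 = 0 - 12*5 = 0 - 60 = -60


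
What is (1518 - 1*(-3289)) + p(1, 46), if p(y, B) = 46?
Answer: 4853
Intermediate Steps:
(1518 - 1*(-3289)) + p(1, 46) = (1518 - 1*(-3289)) + 46 = (1518 + 3289) + 46 = 4807 + 46 = 4853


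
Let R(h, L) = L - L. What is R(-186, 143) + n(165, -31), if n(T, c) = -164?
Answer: -164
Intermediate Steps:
R(h, L) = 0
R(-186, 143) + n(165, -31) = 0 - 164 = -164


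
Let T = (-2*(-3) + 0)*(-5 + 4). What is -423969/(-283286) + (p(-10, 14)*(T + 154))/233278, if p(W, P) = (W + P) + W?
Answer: 49325541207/33042195754 ≈ 1.4928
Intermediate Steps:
T = -6 (T = (6 + 0)*(-1) = 6*(-1) = -6)
p(W, P) = P + 2*W (p(W, P) = (P + W) + W = P + 2*W)
-423969/(-283286) + (p(-10, 14)*(T + 154))/233278 = -423969/(-283286) + ((14 + 2*(-10))*(-6 + 154))/233278 = -423969*(-1/283286) + ((14 - 20)*148)*(1/233278) = 423969/283286 - 6*148*(1/233278) = 423969/283286 - 888*1/233278 = 423969/283286 - 444/116639 = 49325541207/33042195754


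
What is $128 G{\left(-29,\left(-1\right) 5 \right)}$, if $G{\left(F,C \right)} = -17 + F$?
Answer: $-5888$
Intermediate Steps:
$128 G{\left(-29,\left(-1\right) 5 \right)} = 128 \left(-17 - 29\right) = 128 \left(-46\right) = -5888$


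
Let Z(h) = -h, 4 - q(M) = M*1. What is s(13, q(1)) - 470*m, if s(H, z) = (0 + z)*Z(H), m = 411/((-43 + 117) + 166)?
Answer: -6751/8 ≈ -843.88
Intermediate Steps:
q(M) = 4 - M
m = 137/80 (m = 411/(74 + 166) = 411/240 = 411*(1/240) = 137/80 ≈ 1.7125)
s(H, z) = -H*z (s(H, z) = (0 + z)*(-H) = z*(-H) = -H*z)
s(13, q(1)) - 470*m = -1*13*(4 - 1*1) - 470*137/80 = -1*13*(4 - 1) - 6439/8 = -1*13*3 - 6439/8 = -39 - 6439/8 = -6751/8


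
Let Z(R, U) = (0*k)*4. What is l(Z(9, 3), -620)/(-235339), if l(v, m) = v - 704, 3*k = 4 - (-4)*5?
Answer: 704/235339 ≈ 0.0029914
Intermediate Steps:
k = 8 (k = (4 - (-4)*5)/3 = (4 - 1*(-20))/3 = (4 + 20)/3 = (⅓)*24 = 8)
Z(R, U) = 0 (Z(R, U) = (0*8)*4 = 0*4 = 0)
l(v, m) = -704 + v
l(Z(9, 3), -620)/(-235339) = (-704 + 0)/(-235339) = -704*(-1/235339) = 704/235339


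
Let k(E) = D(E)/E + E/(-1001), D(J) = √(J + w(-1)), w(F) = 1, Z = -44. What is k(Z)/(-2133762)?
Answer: -2/97086171 + I*√43/93885528 ≈ -2.06e-8 + 6.9845e-8*I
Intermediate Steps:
D(J) = √(1 + J) (D(J) = √(J + 1) = √(1 + J))
k(E) = -E/1001 + √(1 + E)/E (k(E) = √(1 + E)/E + E/(-1001) = √(1 + E)/E + E*(-1/1001) = √(1 + E)/E - E/1001 = -E/1001 + √(1 + E)/E)
k(Z)/(-2133762) = (-1/1001*(-44) + √(1 - 44)/(-44))/(-2133762) = (4/91 - I*√43/44)*(-1/2133762) = -2/97086171 + I*√43/93885528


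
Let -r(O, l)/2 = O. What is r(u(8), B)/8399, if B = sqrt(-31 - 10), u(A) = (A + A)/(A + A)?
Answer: -2/8399 ≈ -0.00023812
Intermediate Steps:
u(A) = 1 (u(A) = (2*A)/((2*A)) = (2*A)*(1/(2*A)) = 1)
B = I*sqrt(41) (B = sqrt(-41) = I*sqrt(41) ≈ 6.4031*I)
r(O, l) = -2*O
r(u(8), B)/8399 = -2*1/8399 = -2/8399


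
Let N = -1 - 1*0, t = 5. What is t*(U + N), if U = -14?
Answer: -75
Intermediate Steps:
N = -1 (N = -1 + 0 = -1)
t*(U + N) = 5*(-14 - 1) = 5*(-15) = -75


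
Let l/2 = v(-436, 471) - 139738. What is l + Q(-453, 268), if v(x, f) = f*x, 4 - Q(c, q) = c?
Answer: -689731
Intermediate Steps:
Q(c, q) = 4 - c
l = -690188 (l = 2*(471*(-436) - 139738) = 2*(-205356 - 139738) = 2*(-345094) = -690188)
l + Q(-453, 268) = -690188 + (4 - 1*(-453)) = -690188 + (4 + 453) = -690188 + 457 = -689731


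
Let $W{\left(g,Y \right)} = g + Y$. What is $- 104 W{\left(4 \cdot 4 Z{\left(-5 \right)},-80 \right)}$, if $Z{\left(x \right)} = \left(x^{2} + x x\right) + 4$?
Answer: $-81536$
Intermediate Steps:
$Z{\left(x \right)} = 4 + 2 x^{2}$ ($Z{\left(x \right)} = \left(x^{2} + x^{2}\right) + 4 = 2 x^{2} + 4 = 4 + 2 x^{2}$)
$W{\left(g,Y \right)} = Y + g$
$- 104 W{\left(4 \cdot 4 Z{\left(-5 \right)},-80 \right)} = - 104 \left(-80 + 4 \cdot 4 \left(4 + 2 \left(-5\right)^{2}\right)\right) = - 104 \left(-80 + 16 \left(4 + 2 \cdot 25\right)\right) = - 104 \left(-80 + 16 \left(4 + 50\right)\right) = - 104 \left(-80 + 16 \cdot 54\right) = - 104 \left(-80 + 864\right) = \left(-104\right) 784 = -81536$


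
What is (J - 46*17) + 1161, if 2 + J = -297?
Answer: 80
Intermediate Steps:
J = -299 (J = -2 - 297 = -299)
(J - 46*17) + 1161 = (-299 - 46*17) + 1161 = (-299 - 782) + 1161 = -1081 + 1161 = 80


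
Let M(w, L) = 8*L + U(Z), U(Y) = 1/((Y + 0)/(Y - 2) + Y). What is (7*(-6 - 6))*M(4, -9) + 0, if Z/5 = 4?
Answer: 574182/95 ≈ 6044.0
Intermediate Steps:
Z = 20 (Z = 5*4 = 20)
U(Y) = 1/(Y + Y/(-2 + Y)) (U(Y) = 1/(Y/(-2 + Y) + Y) = 1/(Y + Y/(-2 + Y)))
M(w, L) = 9/190 + 8*L (M(w, L) = 8*L + (-2 + 20)/(20*(-1 + 20)) = 8*L + (1/20)*18/19 = 8*L + (1/20)*(1/19)*18 = 8*L + 9/190 = 9/190 + 8*L)
(7*(-6 - 6))*M(4, -9) + 0 = (7*(-6 - 6))*(9/190 + 8*(-9)) + 0 = (7*(-12))*(9/190 - 72) + 0 = -84*(-13671/190) + 0 = 574182/95 + 0 = 574182/95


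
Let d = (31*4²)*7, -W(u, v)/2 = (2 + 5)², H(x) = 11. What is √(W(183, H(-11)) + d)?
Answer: √3374 ≈ 58.086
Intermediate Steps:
W(u, v) = -98 (W(u, v) = -2*(2 + 5)² = -2*7² = -2*49 = -98)
d = 3472 (d = (31*16)*7 = 496*7 = 3472)
√(W(183, H(-11)) + d) = √(-98 + 3472) = √3374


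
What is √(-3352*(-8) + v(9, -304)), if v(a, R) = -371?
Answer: √26445 ≈ 162.62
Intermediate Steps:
√(-3352*(-8) + v(9, -304)) = √(-3352*(-8) - 371) = √(26816 - 371) = √26445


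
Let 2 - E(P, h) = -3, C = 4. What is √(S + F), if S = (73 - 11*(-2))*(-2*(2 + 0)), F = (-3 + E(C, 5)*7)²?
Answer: 2*√161 ≈ 25.377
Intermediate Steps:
E(P, h) = 5 (E(P, h) = 2 - 1*(-3) = 2 + 3 = 5)
F = 1024 (F = (-3 + 5*7)² = (-3 + 35)² = 32² = 1024)
S = -380 (S = (73 + 22)*(-2*2) = 95*(-4) = -380)
√(S + F) = √(-380 + 1024) = √644 = 2*√161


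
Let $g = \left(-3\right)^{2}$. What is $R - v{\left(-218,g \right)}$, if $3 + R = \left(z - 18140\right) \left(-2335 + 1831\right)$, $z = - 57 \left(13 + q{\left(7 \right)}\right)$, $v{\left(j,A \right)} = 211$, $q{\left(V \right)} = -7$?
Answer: $9314714$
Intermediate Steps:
$g = 9$
$z = -342$ ($z = - 57 \left(13 - 7\right) = \left(-57\right) 6 = -342$)
$R = 9314925$ ($R = -3 + \left(-342 - 18140\right) \left(-2335 + 1831\right) = -3 - -9314928 = -3 + 9314928 = 9314925$)
$R - v{\left(-218,g \right)} = 9314925 - 211 = 9314714$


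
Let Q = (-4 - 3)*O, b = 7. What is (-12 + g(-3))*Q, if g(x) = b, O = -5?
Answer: -175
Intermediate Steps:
Q = 35 (Q = (-4 - 3)*(-5) = -7*(-5) = 35)
g(x) = 7
(-12 + g(-3))*Q = (-12 + 7)*35 = -5*35 = -175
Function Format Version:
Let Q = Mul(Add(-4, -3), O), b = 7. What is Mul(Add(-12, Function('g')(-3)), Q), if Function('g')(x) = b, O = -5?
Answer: -175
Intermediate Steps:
Q = 35 (Q = Mul(Add(-4, -3), -5) = Mul(-7, -5) = 35)
Function('g')(x) = 7
Mul(Add(-12, Function('g')(-3)), Q) = Mul(Add(-12, 7), 35) = Mul(-5, 35) = -175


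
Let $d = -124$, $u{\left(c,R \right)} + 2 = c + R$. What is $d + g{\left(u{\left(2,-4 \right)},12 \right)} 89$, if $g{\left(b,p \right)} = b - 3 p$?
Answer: $-3684$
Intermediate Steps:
$u{\left(c,R \right)} = -2 + R + c$ ($u{\left(c,R \right)} = -2 + \left(c + R\right) = -2 + \left(R + c\right) = -2 + R + c$)
$d + g{\left(u{\left(2,-4 \right)},12 \right)} 89 = -124 + \left(\left(-2 - 4 + 2\right) - 36\right) 89 = -124 + \left(-4 - 36\right) 89 = -124 - 3560 = -3684$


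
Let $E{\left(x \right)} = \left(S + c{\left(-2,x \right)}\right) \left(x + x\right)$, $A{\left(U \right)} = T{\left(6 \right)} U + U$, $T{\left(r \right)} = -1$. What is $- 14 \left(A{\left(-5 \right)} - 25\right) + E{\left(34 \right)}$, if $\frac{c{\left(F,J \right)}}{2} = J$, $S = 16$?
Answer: $6062$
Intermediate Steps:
$c{\left(F,J \right)} = 2 J$
$A{\left(U \right)} = 0$ ($A{\left(U \right)} = - U + U = 0$)
$E{\left(x \right)} = 2 x \left(16 + 2 x\right)$ ($E{\left(x \right)} = \left(16 + 2 x\right) \left(x + x\right) = \left(16 + 2 x\right) 2 x = 2 x \left(16 + 2 x\right)$)
$- 14 \left(A{\left(-5 \right)} - 25\right) + E{\left(34 \right)} = - 14 \left(0 - 25\right) + 4 \cdot 34 \left(8 + 34\right) = \left(-14\right) \left(-25\right) + 4 \cdot 34 \cdot 42 = 350 + 5712 = 6062$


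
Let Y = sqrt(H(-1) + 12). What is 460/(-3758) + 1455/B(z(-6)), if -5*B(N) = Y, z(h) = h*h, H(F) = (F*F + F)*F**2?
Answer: -230/1879 - 2425*sqrt(3)/2 ≈ -2100.2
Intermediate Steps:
H(F) = F**2*(F + F**2) (H(F) = (F**2 + F)*F**2 = (F + F**2)*F**2 = F**2*(F + F**2))
z(h) = h**2
Y = 2*sqrt(3) (Y = sqrt((-1)**3*(1 - 1) + 12) = sqrt(-1*0 + 12) = sqrt(0 + 12) = sqrt(12) = 2*sqrt(3) ≈ 3.4641)
B(N) = -2*sqrt(3)/5
460/(-3758) + 1455/B(z(-6)) = 460/(-3758) + 1455/((-2*sqrt(3)/5)) = 460*(-1/3758) + 1455*(-5*sqrt(3)/6) = -230/1879 - 2425*sqrt(3)/2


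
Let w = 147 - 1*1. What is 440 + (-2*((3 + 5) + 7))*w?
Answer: -3940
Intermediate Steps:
w = 146 (w = 147 - 1 = 146)
440 + (-2*((3 + 5) + 7))*w = 440 - 2*((3 + 5) + 7)*146 = 440 - 2*(8 + 7)*146 = 440 - 2*15*146 = 440 - 30*146 = 440 - 4380 = -3940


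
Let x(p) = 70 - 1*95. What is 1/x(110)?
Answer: -1/25 ≈ -0.040000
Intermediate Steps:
x(p) = -25 (x(p) = 70 - 95 = -25)
1/x(110) = 1/(-25) = -1/25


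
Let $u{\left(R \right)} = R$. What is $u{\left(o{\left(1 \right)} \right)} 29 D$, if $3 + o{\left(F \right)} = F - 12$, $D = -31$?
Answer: $12586$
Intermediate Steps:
$o{\left(F \right)} = -15 + F$ ($o{\left(F \right)} = -3 + \left(F - 12\right) = -3 + \left(-12 + F\right) = -15 + F$)
$u{\left(o{\left(1 \right)} \right)} 29 D = \left(-15 + 1\right) 29 \left(-31\right) = \left(-14\right) 29 \left(-31\right) = \left(-406\right) \left(-31\right) = 12586$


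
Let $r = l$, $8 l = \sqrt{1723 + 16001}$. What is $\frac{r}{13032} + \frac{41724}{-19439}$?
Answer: $- \frac{41724}{19439} + \frac{\sqrt{4431}}{52128} \approx -2.1451$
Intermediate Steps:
$l = \frac{\sqrt{4431}}{4}$ ($l = \frac{\sqrt{1723 + 16001}}{8} = \frac{\sqrt{17724}}{8} = \frac{2 \sqrt{4431}}{8} = \frac{\sqrt{4431}}{4} \approx 16.641$)
$r = \frac{\sqrt{4431}}{4} \approx 16.641$
$\frac{r}{13032} + \frac{41724}{-19439} = \frac{\frac{1}{4} \sqrt{4431}}{13032} + \frac{41724}{-19439} = \frac{\sqrt{4431}}{4} \cdot \frac{1}{13032} + 41724 \left(- \frac{1}{19439}\right) = \frac{\sqrt{4431}}{52128} - \frac{41724}{19439} = - \frac{41724}{19439} + \frac{\sqrt{4431}}{52128}$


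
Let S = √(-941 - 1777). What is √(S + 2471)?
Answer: √(2471 + 3*I*√302) ≈ 49.712 + 0.5244*I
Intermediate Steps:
S = 3*I*√302 (S = √(-2718) = 3*I*√302 ≈ 52.134*I)
√(S + 2471) = √(3*I*√302 + 2471) = √(2471 + 3*I*√302)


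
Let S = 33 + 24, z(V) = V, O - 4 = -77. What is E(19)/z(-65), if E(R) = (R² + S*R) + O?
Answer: -1371/65 ≈ -21.092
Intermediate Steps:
O = -73 (O = 4 - 77 = -73)
S = 57
E(R) = -73 + R² + 57*R (E(R) = (R² + 57*R) - 73 = -73 + R² + 57*R)
E(19)/z(-65) = (-73 + 19² + 57*19)/(-65) = (-73 + 361 + 1083)*(-1/65) = 1371*(-1/65) = -1371/65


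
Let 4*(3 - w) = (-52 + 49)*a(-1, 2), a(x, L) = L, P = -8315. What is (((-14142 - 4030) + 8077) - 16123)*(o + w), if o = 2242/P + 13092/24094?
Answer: -12537165454993/100170805 ≈ -1.2516e+5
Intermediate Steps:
o = 27420616/100170805 (o = 2242/(-8315) + 13092/24094 = 2242*(-1/8315) + 13092*(1/24094) = -2242/8315 + 6546/12047 = 27420616/100170805 ≈ 0.27374)
w = 9/2 (w = 3 - (-52 + 49)*2/4 = 3 - (-3)*2/4 = 3 - 1/4*(-6) = 3 + 3/2 = 9/2 ≈ 4.5000)
(((-14142 - 4030) + 8077) - 16123)*(o + w) = (((-14142 - 4030) + 8077) - 16123)*(27420616/100170805 + 9/2) = ((-18172 + 8077) - 16123)*(956378477/200341610) = (-10095 - 16123)*(956378477/200341610) = -26218*956378477/200341610 = -12537165454993/100170805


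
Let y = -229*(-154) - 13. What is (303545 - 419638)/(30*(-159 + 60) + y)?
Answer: -6829/1899 ≈ -3.5961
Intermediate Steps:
y = 35253 (y = 35266 - 13 = 35253)
(303545 - 419638)/(30*(-159 + 60) + y) = (303545 - 419638)/(30*(-159 + 60) + 35253) = -116093/(30*(-99) + 35253) = -116093/(-2970 + 35253) = -116093/32283 = -116093*1/32283 = -6829/1899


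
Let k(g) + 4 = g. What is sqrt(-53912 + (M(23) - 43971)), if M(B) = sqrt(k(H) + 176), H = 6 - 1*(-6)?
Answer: sqrt(-97883 + 2*sqrt(46)) ≈ 312.84*I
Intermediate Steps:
H = 12 (H = 6 + 6 = 12)
k(g) = -4 + g
M(B) = 2*sqrt(46) (M(B) = sqrt((-4 + 12) + 176) = sqrt(8 + 176) = sqrt(184) = 2*sqrt(46))
sqrt(-53912 + (M(23) - 43971)) = sqrt(-53912 + (2*sqrt(46) - 43971)) = sqrt(-53912 + (-43971 + 2*sqrt(46))) = sqrt(-97883 + 2*sqrt(46))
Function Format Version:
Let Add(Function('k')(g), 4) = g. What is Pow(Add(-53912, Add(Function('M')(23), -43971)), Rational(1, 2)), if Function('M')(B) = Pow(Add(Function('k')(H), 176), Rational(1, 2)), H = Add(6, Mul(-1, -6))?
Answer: Pow(Add(-97883, Mul(2, Pow(46, Rational(1, 2)))), Rational(1, 2)) ≈ Mul(312.84, I)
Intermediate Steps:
H = 12 (H = Add(6, 6) = 12)
Function('k')(g) = Add(-4, g)
Function('M')(B) = Mul(2, Pow(46, Rational(1, 2))) (Function('M')(B) = Pow(Add(Add(-4, 12), 176), Rational(1, 2)) = Pow(Add(8, 176), Rational(1, 2)) = Pow(184, Rational(1, 2)) = Mul(2, Pow(46, Rational(1, 2))))
Pow(Add(-53912, Add(Function('M')(23), -43971)), Rational(1, 2)) = Pow(Add(-53912, Add(Mul(2, Pow(46, Rational(1, 2))), -43971)), Rational(1, 2)) = Pow(Add(-53912, Add(-43971, Mul(2, Pow(46, Rational(1, 2))))), Rational(1, 2)) = Pow(Add(-97883, Mul(2, Pow(46, Rational(1, 2)))), Rational(1, 2))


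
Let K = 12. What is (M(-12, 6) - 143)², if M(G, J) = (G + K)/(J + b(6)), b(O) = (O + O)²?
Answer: 20449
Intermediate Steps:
b(O) = 4*O² (b(O) = (2*O)² = 4*O²)
M(G, J) = (12 + G)/(144 + J) (M(G, J) = (G + 12)/(J + 4*6²) = (12 + G)/(J + 4*36) = (12 + G)/(J + 144) = (12 + G)/(144 + J))
(M(-12, 6) - 143)² = ((12 - 12)/(144 + 6) - 143)² = (0/150 - 143)² = ((1/150)*0 - 143)² = (0 - 143)² = (-143)² = 20449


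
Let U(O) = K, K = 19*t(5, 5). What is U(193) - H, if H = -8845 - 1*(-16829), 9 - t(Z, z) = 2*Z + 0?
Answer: -8003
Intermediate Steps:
t(Z, z) = 9 - 2*Z (t(Z, z) = 9 - (2*Z + 0) = 9 - 2*Z)
K = -19 (K = 19*(9 - 2*5) = 19*(9 - 10) = 19*(-1) = -19)
U(O) = -19
H = 7984 (H = -8845 + 16829 = 7984)
U(193) - H = -19 - 1*7984 = -19 - 7984 = -8003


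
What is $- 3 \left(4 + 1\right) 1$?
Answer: $-15$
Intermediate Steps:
$- 3 \left(4 + 1\right) 1 = \left(-3\right) 5 \cdot 1 = \left(-15\right) 1 = -15$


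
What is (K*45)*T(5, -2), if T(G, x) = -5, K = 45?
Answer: -10125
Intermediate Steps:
(K*45)*T(5, -2) = (45*45)*(-5) = 2025*(-5) = -10125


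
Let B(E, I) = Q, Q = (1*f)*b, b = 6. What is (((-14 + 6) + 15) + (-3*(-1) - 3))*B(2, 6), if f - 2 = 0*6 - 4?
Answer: -84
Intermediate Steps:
f = -2 (f = 2 + (0*6 - 4) = 2 + (0 - 4) = 2 - 4 = -2)
Q = -12 (Q = (1*(-2))*6 = -2*6 = -12)
B(E, I) = -12
(((-14 + 6) + 15) + (-3*(-1) - 3))*B(2, 6) = (((-14 + 6) + 15) + (-3*(-1) - 3))*(-12) = ((-8 + 15) + (3 - 3))*(-12) = (7 + 0)*(-12) = 7*(-12) = -84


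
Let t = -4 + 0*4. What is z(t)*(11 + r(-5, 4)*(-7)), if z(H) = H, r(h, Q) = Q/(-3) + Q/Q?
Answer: -160/3 ≈ -53.333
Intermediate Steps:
t = -4 (t = -4 + 0 = -4)
r(h, Q) = 1 - Q/3 (r(h, Q) = Q*(-1/3) + 1 = -Q/3 + 1 = 1 - Q/3)
z(t)*(11 + r(-5, 4)*(-7)) = -4*(11 + (1 - 1/3*4)*(-7)) = -4*(11 + (1 - 4/3)*(-7)) = -4*(11 - 1/3*(-7)) = -4*(11 + 7/3) = -4*40/3 = -160/3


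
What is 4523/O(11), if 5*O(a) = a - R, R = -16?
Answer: 22615/27 ≈ 837.59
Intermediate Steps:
O(a) = 16/5 + a/5 (O(a) = (a - 1*(-16))/5 = (a + 16)/5 = (16 + a)/5 = 16/5 + a/5)
4523/O(11) = 4523/(16/5 + (⅕)*11) = 4523/(16/5 + 11/5) = 4523/(27/5) = 4523*(5/27) = 22615/27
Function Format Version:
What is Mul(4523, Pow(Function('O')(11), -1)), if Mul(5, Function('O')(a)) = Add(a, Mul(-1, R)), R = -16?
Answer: Rational(22615, 27) ≈ 837.59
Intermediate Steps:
Function('O')(a) = Add(Rational(16, 5), Mul(Rational(1, 5), a)) (Function('O')(a) = Mul(Rational(1, 5), Add(a, Mul(-1, -16))) = Mul(Rational(1, 5), Add(a, 16)) = Mul(Rational(1, 5), Add(16, a)) = Add(Rational(16, 5), Mul(Rational(1, 5), a)))
Mul(4523, Pow(Function('O')(11), -1)) = Mul(4523, Pow(Add(Rational(16, 5), Mul(Rational(1, 5), 11)), -1)) = Mul(4523, Pow(Add(Rational(16, 5), Rational(11, 5)), -1)) = Mul(4523, Pow(Rational(27, 5), -1)) = Mul(4523, Rational(5, 27)) = Rational(22615, 27)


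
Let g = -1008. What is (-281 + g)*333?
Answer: -429237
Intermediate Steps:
(-281 + g)*333 = (-281 - 1008)*333 = -1289*333 = -429237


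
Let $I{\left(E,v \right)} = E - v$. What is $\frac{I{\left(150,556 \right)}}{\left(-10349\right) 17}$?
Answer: $\frac{406}{175933} \approx 0.0023077$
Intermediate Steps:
$\frac{I{\left(150,556 \right)}}{\left(-10349\right) 17} = \frac{150 - 556}{\left(-10349\right) 17} = \frac{150 - 556}{-175933} = \left(-406\right) \left(- \frac{1}{175933}\right) = \frac{406}{175933}$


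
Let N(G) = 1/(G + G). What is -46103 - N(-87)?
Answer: -8021921/174 ≈ -46103.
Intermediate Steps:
N(G) = 1/(2*G)
-46103 - N(-87) = -46103 - 1/(2*(-87)) = -46103 - (-1)/(2*87) = -46103 - 1*(-1/174) = -46103 + 1/174 = -8021921/174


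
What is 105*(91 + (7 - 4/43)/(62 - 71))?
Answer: 407400/43 ≈ 9474.4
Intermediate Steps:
105*(91 + (7 - 4/43)/(62 - 71)) = 105*(91 + (7 - 4*1/43)/(-9)) = 105*(91 + (7 - 4/43)*(-1/9)) = 105*(91 + (297/43)*(-1/9)) = 105*(91 - 33/43) = 105*(3880/43) = 407400/43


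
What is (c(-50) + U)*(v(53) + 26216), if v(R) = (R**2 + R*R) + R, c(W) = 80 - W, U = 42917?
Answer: 1372639689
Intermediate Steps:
v(R) = R + 2*R**2 (v(R) = (R**2 + R**2) + R = 2*R**2 + R = R + 2*R**2)
(c(-50) + U)*(v(53) + 26216) = ((80 - 1*(-50)) + 42917)*(53*(1 + 2*53) + 26216) = ((80 + 50) + 42917)*(53*(1 + 106) + 26216) = (130 + 42917)*(53*107 + 26216) = 43047*(5671 + 26216) = 43047*31887 = 1372639689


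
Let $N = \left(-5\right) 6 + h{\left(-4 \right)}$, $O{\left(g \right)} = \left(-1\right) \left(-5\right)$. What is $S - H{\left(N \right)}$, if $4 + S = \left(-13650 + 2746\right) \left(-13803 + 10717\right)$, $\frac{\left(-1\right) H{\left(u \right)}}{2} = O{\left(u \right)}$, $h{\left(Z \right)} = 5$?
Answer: $33649750$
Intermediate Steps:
$O{\left(g \right)} = 5$
$N = -25$ ($N = \left(-5\right) 6 + 5 = -30 + 5 = -25$)
$H{\left(u \right)} = -10$ ($H{\left(u \right)} = \left(-2\right) 5 = -10$)
$S = 33649740$ ($S = -4 + \left(-13650 + 2746\right) \left(-13803 + 10717\right) = -4 - -33649744 = -4 + 33649744 = 33649740$)
$S - H{\left(N \right)} = 33649740 - -10 = 33649740 + 10 = 33649750$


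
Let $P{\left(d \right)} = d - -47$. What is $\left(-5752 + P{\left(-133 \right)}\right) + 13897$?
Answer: $8059$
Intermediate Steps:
$P{\left(d \right)} = 47 + d$ ($P{\left(d \right)} = d + 47 = 47 + d$)
$\left(-5752 + P{\left(-133 \right)}\right) + 13897 = \left(-5752 + \left(47 - 133\right)\right) + 13897 = \left(-5752 - 86\right) + 13897 = -5838 + 13897 = 8059$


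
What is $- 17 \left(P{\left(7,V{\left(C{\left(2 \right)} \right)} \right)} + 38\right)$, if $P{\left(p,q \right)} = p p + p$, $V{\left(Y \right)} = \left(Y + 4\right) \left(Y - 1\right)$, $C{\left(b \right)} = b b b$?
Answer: $-1598$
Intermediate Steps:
$C{\left(b \right)} = b^{3}$ ($C{\left(b \right)} = b^{2} b = b^{3}$)
$V{\left(Y \right)} = \left(-1 + Y\right) \left(4 + Y\right)$ ($V{\left(Y \right)} = \left(4 + Y\right) \left(-1 + Y\right) = \left(-1 + Y\right) \left(4 + Y\right)$)
$P{\left(p,q \right)} = p + p^{2}$ ($P{\left(p,q \right)} = p^{2} + p = p + p^{2}$)
$- 17 \left(P{\left(7,V{\left(C{\left(2 \right)} \right)} \right)} + 38\right) = - 17 \left(7 \left(1 + 7\right) + 38\right) = - 17 \left(7 \cdot 8 + 38\right) = - 17 \left(56 + 38\right) = \left(-17\right) 94 = -1598$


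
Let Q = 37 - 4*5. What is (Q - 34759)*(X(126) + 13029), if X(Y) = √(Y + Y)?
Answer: -452653518 - 208452*√7 ≈ -4.5320e+8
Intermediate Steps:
X(Y) = √2*√Y (X(Y) = √(2*Y) = √2*√Y)
Q = 17 (Q = 37 - 20 = 17)
(Q - 34759)*(X(126) + 13029) = (17 - 34759)*(√2*√126 + 13029) = -34742*(√2*(3*√14) + 13029) = -34742*(6*√7 + 13029) = -34742*(13029 + 6*√7) = -452653518 - 208452*√7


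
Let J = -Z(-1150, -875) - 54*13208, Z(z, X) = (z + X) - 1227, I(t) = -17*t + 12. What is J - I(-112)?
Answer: -711896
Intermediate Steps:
I(t) = 12 - 17*t
Z(z, X) = -1227 + X + z (Z(z, X) = (X + z) - 1227 = -1227 + X + z)
J = -709980 (J = -(-1227 - 875 - 1150) - 54*13208 = -1*(-3252) - 1*713232 = 3252 - 713232 = -709980)
J - I(-112) = -709980 - (12 - 17*(-112)) = -709980 - (12 + 1904) = -709980 - 1*1916 = -709980 - 1916 = -711896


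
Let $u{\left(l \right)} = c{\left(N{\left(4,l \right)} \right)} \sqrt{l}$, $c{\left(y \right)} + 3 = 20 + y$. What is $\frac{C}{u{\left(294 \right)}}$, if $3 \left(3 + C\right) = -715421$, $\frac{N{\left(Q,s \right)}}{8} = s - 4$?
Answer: $- \frac{357715 \sqrt{6}}{147231} \approx -5.9513$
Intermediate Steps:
$N{\left(Q,s \right)} = -32 + 8 s$ ($N{\left(Q,s \right)} = 8 \left(s - 4\right) = 8 \left(-4 + s\right) = -32 + 8 s$)
$c{\left(y \right)} = 17 + y$ ($c{\left(y \right)} = -3 + \left(20 + y\right) = 17 + y$)
$u{\left(l \right)} = \sqrt{l} \left(-15 + 8 l\right)$ ($u{\left(l \right)} = \left(17 + \left(-32 + 8 l\right)\right) \sqrt{l} = \left(-15 + 8 l\right) \sqrt{l} = \sqrt{l} \left(-15 + 8 l\right)$)
$C = - \frac{715430}{3}$ ($C = -3 + \frac{1}{3} \left(-715421\right) = -3 - \frac{715421}{3} = - \frac{715430}{3} \approx -2.3848 \cdot 10^{5}$)
$\frac{C}{u{\left(294 \right)}} = - \frac{715430}{3 \sqrt{294} \left(-15 + 8 \cdot 294\right)} = - \frac{715430}{3 \cdot 7 \sqrt{6} \left(-15 + 2352\right)} = - \frac{715430}{3 \cdot 7 \sqrt{6} \cdot 2337} = - \frac{715430}{3 \cdot 16359 \sqrt{6}} = - \frac{715430 \frac{\sqrt{6}}{98154}}{3} = - \frac{357715 \sqrt{6}}{147231}$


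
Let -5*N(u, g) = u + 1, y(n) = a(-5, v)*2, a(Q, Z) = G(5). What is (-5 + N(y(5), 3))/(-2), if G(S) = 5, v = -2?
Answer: 18/5 ≈ 3.6000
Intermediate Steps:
a(Q, Z) = 5
y(n) = 10 (y(n) = 5*2 = 10)
N(u, g) = -⅕ - u/5 (N(u, g) = -(u + 1)/5 = -(1 + u)/5 = -⅕ - u/5)
(-5 + N(y(5), 3))/(-2) = (-5 + (-⅕ - ⅕*10))/(-2) = (-5 + (-⅕ - 2))*(-½) = (-5 - 11/5)*(-½) = -36/5*(-½) = 18/5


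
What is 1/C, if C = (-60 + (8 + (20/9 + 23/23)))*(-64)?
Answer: 9/28096 ≈ 0.00032033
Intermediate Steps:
C = 28096/9 (C = (-60 + (8 + (20*(⅑) + 23*(1/23))))*(-64) = (-60 + (8 + (20/9 + 1)))*(-64) = (-60 + (8 + 29/9))*(-64) = (-60 + 101/9)*(-64) = -439/9*(-64) = 28096/9 ≈ 3121.8)
1/C = 1/(28096/9) = 9/28096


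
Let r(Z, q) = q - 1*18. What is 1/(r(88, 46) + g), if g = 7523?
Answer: 1/7551 ≈ 0.00013243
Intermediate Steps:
r(Z, q) = -18 + q (r(Z, q) = q - 18 = -18 + q)
1/(r(88, 46) + g) = 1/((-18 + 46) + 7523) = 1/(28 + 7523) = 1/7551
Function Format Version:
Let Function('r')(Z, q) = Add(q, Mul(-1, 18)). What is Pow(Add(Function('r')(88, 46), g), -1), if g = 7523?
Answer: Rational(1, 7551) ≈ 0.00013243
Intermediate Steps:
Function('r')(Z, q) = Add(-18, q) (Function('r')(Z, q) = Add(q, -18) = Add(-18, q))
Pow(Add(Function('r')(88, 46), g), -1) = Pow(Add(Add(-18, 46), 7523), -1) = Pow(Add(28, 7523), -1) = Pow(7551, -1) = Rational(1, 7551)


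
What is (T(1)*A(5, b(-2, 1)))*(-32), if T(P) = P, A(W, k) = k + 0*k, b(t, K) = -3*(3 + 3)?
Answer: 576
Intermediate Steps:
b(t, K) = -18 (b(t, K) = -3*6 = -18)
A(W, k) = k (A(W, k) = k + 0 = k)
(T(1)*A(5, b(-2, 1)))*(-32) = (1*(-18))*(-32) = -18*(-32) = 576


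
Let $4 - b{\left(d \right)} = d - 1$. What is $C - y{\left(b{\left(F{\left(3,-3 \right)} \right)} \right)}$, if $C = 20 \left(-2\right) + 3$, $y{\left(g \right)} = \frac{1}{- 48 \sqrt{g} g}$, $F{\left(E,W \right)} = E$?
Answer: $-37 + \frac{\sqrt{2}}{192} \approx -36.993$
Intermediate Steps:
$b{\left(d \right)} = 5 - d$ ($b{\left(d \right)} = 4 - \left(d - 1\right) = 4 - \left(-1 + d\right) = 5 - d$)
$y{\left(g \right)} = - \frac{1}{48 g^{\frac{3}{2}}}$ ($y{\left(g \right)} = \frac{\left(- \frac{1}{48}\right) \frac{1}{\sqrt{g}}}{g} = - \frac{1}{48 g^{\frac{3}{2}}}$)
$C = -37$ ($C = -40 + 3 = -37$)
$C - y{\left(b{\left(F{\left(3,-3 \right)} \right)} \right)} = -37 - - \frac{1}{48 \left(5 - 3\right)^{\frac{3}{2}}} = -37 - - \frac{1}{48 \cdot 2 \sqrt{2}} = -37 - - \frac{\frac{1}{4} \sqrt{2}}{48} = -37 - - \frac{\sqrt{2}}{192} = -37 + \frac{\sqrt{2}}{192}$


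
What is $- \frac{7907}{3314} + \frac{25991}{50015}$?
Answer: $- \frac{44190633}{23678530} \approx -1.8663$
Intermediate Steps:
$- \frac{7907}{3314} + \frac{25991}{50015} = \left(-7907\right) \frac{1}{3314} + 25991 \cdot \frac{1}{50015} = - \frac{7907}{3314} + \frac{3713}{7145} = - \frac{44190633}{23678530}$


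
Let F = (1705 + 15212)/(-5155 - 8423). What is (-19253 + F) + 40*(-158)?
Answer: -115749037/4526 ≈ -25574.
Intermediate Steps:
F = -5639/4526 (F = 16917/(-13578) = 16917*(-1/13578) = -5639/4526 ≈ -1.2459)
(-19253 + F) + 40*(-158) = (-19253 - 5639/4526) + 40*(-158) = -87144717/4526 - 6320 = -115749037/4526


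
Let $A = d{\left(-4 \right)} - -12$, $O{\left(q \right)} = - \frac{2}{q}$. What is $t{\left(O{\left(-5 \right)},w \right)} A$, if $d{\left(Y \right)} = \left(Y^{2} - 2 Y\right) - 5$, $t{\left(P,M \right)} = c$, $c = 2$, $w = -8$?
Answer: $62$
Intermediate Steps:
$t{\left(P,M \right)} = 2$
$d{\left(Y \right)} = -5 + Y^{2} - 2 Y$
$A = 31$ ($A = \left(-5 + \left(-4\right)^{2} - -8\right) - -12 = \left(-5 + 16 + 8\right) + 12 = 19 + 12 = 31$)
$t{\left(O{\left(-5 \right)},w \right)} A = 2 \cdot 31 = 62$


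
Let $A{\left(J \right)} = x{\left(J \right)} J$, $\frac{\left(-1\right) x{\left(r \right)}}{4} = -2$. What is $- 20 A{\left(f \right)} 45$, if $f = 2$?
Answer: $-14400$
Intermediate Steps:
$x{\left(r \right)} = 8$ ($x{\left(r \right)} = \left(-4\right) \left(-2\right) = 8$)
$A{\left(J \right)} = 8 J$
$- 20 A{\left(f \right)} 45 = - 20 \cdot 8 \cdot 2 \cdot 45 = \left(-20\right) 16 \cdot 45 = \left(-320\right) 45 = -14400$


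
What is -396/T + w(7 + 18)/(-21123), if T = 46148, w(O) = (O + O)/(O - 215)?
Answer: -39674678/4630224969 ≈ -0.0085686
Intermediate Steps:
w(O) = 2*O/(-215 + O) (w(O) = (2*O)/(-215 + O) = 2*O/(-215 + O))
-396/T + w(7 + 18)/(-21123) = -396/46148 + (2*(7 + 18)/(-215 + (7 + 18)))/(-21123) = -396*1/46148 + (2*25/(-215 + 25))*(-1/21123) = -99/11537 + (2*25/(-190))*(-1/21123) = -99/11537 + (2*25*(-1/190))*(-1/21123) = -99/11537 - 5/19*(-1/21123) = -99/11537 + 5/401337 = -39674678/4630224969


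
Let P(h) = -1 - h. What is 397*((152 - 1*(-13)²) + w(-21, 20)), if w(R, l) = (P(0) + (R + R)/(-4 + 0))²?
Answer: 116321/4 ≈ 29080.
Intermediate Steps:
w(R, l) = (-1 - R/2)² (w(R, l) = ((-1 - 1*0) + (R + R)/(-4 + 0))² = ((-1 + 0) + (2*R)/(-4))² = (-1 + (2*R)*(-¼))² = (-1 - R/2)²)
397*((152 - 1*(-13)²) + w(-21, 20)) = 397*((152 - 1*(-13)²) + (2 - 21)²/4) = 397*((152 - 1*169) + (¼)*(-19)²) = 397*((152 - 169) + (¼)*361) = 397*(-17 + 361/4) = 397*(293/4) = 116321/4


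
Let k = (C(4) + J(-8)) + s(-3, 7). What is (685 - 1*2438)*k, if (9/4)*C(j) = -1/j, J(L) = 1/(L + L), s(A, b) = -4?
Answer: 1053553/144 ≈ 7316.3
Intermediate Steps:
J(L) = 1/(2*L)
C(j) = -4/(9*j) (C(j) = 4*(-1/j)/9 = -4/(9*j))
k = -601/144 (k = (-4/9/4 + (1/2)/(-8)) - 4 = (-4/9*1/4 + (1/2)*(-1/8)) - 4 = (-1/9 - 1/16) - 4 = -25/144 - 4 = -601/144 ≈ -4.1736)
(685 - 1*2438)*k = (685 - 1*2438)*(-601/144) = (685 - 2438)*(-601/144) = -1753*(-601/144) = 1053553/144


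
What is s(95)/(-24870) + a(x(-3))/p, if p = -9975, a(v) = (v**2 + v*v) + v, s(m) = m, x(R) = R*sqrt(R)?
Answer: 26357/16538550 + I*sqrt(3)/3325 ≈ 0.0015937 + 0.00052092*I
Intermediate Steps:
x(R) = R**(3/2)
a(v) = v + 2*v**2 (a(v) = (v**2 + v**2) + v = 2*v**2 + v = v + 2*v**2)
s(95)/(-24870) + a(x(-3))/p = 95/(-24870) + ((-3)**(3/2)*(1 + 2*(-3)**(3/2)))/(-9975) = 95*(-1/24870) + ((-3*I*sqrt(3))*(1 + 2*(-3*I*sqrt(3))))*(-1/9975) = -19/4974 + ((-3*I*sqrt(3))*(1 - 6*I*sqrt(3)))*(-1/9975) = -19/4974 - 3*I*sqrt(3)*(1 - 6*I*sqrt(3))*(-1/9975) = -19/4974 + I*sqrt(3)*(1 - 6*I*sqrt(3))/3325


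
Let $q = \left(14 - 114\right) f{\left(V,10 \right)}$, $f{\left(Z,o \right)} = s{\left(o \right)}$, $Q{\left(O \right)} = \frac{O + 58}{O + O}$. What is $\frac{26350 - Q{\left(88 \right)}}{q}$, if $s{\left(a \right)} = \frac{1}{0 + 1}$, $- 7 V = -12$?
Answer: $- \frac{2318727}{8800} \approx -263.49$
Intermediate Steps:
$Q{\left(O \right)} = \frac{58 + O}{2 O}$
$V = \frac{12}{7}$ ($V = \left(- \frac{1}{7}\right) \left(-12\right) = \frac{12}{7} \approx 1.7143$)
$s{\left(a \right)} = 1$ ($s{\left(a \right)} = 1^{-1} = 1$)
$f{\left(Z,o \right)} = 1$
$q = -100$ ($q = \left(14 - 114\right) 1 = \left(-100\right) 1 = -100$)
$\frac{26350 - Q{\left(88 \right)}}{q} = \frac{26350 - \frac{58 + 88}{2 \cdot 88}}{-100} = \left(26350 - \frac{1}{2} \cdot \frac{1}{88} \cdot 146\right) \left(- \frac{1}{100}\right) = \left(26350 - \frac{73}{88}\right) \left(- \frac{1}{100}\right) = \frac{2318727}{88} \left(- \frac{1}{100}\right) = - \frac{2318727}{8800}$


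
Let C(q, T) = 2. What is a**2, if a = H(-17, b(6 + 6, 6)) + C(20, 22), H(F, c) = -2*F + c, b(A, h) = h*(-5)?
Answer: 36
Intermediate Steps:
b(A, h) = -5*h
H(F, c) = c - 2*F
a = 6 (a = (-5*6 - 2*(-17)) + 2 = (-30 + 34) + 2 = 4 + 2 = 6)
a**2 = 6**2 = 36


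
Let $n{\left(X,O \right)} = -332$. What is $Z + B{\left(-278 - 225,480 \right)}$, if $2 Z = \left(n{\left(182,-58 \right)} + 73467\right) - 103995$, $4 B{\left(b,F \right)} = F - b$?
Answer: $- \frac{60737}{4} \approx -15184.0$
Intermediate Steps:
$B{\left(b,F \right)} = - \frac{b}{4} + \frac{F}{4}$ ($B{\left(b,F \right)} = \frac{F - b}{4} = - \frac{b}{4} + \frac{F}{4}$)
$Z = -15430$ ($Z = \frac{\left(-332 + 73467\right) - 103995}{2} = \frac{73135 - 103995}{2} = \frac{1}{2} \left(-30860\right) = -15430$)
$Z + B{\left(-278 - 225,480 \right)} = -15430 - \left(-120 + \frac{-278 - 225}{4}\right) = -15430 + \left(\left(- \frac{1}{4}\right) \left(-503\right) + 120\right) = -15430 + \left(\frac{503}{4} + 120\right) = -15430 + \frac{983}{4} = - \frac{60737}{4}$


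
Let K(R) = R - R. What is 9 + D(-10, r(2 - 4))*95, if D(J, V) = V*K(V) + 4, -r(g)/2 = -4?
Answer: 389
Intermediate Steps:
r(g) = 8 (r(g) = -2*(-4) = 8)
K(R) = 0
D(J, V) = 4 (D(J, V) = V*0 + 4 = 0 + 4 = 4)
9 + D(-10, r(2 - 4))*95 = 9 + 4*95 = 9 + 380 = 389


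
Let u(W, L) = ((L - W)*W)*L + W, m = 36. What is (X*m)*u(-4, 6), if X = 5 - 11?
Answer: 52704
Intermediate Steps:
X = -6
u(W, L) = W + L*W*(L - W) (u(W, L) = (W*(L - W))*L + W = L*W*(L - W) + W = W + L*W*(L - W))
(X*m)*u(-4, 6) = (-6*36)*(-4*(1 + 6² - 1*6*(-4))) = -(-864)*(1 + 36 + 24) = -(-864)*61 = -216*(-244) = 52704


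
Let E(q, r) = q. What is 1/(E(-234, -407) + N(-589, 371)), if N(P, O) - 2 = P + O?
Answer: -1/450 ≈ -0.0022222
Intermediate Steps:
N(P, O) = 2 + O + P (N(P, O) = 2 + (P + O) = 2 + (O + P) = 2 + O + P)
1/(E(-234, -407) + N(-589, 371)) = 1/(-234 + (2 + 371 - 589)) = 1/(-234 - 216) = 1/(-450) = -1/450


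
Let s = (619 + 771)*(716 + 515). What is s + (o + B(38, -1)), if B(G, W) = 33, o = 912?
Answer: 1712035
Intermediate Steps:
s = 1711090 (s = 1390*1231 = 1711090)
s + (o + B(38, -1)) = 1711090 + (912 + 33) = 1711090 + 945 = 1712035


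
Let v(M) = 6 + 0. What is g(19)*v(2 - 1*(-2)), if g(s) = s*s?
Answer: 2166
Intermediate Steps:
g(s) = s²
v(M) = 6
g(19)*v(2 - 1*(-2)) = 19²*6 = 361*6 = 2166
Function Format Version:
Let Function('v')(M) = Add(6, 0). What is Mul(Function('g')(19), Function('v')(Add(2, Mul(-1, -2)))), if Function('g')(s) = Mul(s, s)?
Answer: 2166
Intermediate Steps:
Function('g')(s) = Pow(s, 2)
Function('v')(M) = 6
Mul(Function('g')(19), Function('v')(Add(2, Mul(-1, -2)))) = Mul(Pow(19, 2), 6) = Mul(361, 6) = 2166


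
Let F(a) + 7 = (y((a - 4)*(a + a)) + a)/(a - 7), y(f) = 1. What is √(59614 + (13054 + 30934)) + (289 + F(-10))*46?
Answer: 220938/17 + √103602 ≈ 13318.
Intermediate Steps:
F(a) = -7 + (1 + a)/(-7 + a) (F(a) = -7 + (1 + a)/(a - 7) = -7 + (1 + a)/(-7 + a))
√(59614 + (13054 + 30934)) + (289 + F(-10))*46 = √(59614 + (13054 + 30934)) + (289 + 2*(25 - 3*(-10))/(-7 - 10))*46 = √(59614 + 43988) + (289 + 2*(25 + 30)/(-17))*46 = √103602 + (289 + 2*(-1/17)*55)*46 = √103602 + (289 - 110/17)*46 = √103602 + (4803/17)*46 = √103602 + 220938/17 = 220938/17 + √103602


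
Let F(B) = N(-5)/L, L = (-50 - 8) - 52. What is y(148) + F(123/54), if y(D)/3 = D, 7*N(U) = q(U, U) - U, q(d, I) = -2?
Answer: 341877/770 ≈ 444.00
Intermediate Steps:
N(U) = -2/7 - U/7 (N(U) = (-2 - U)/7 = -2/7 - U/7)
L = -110 (L = -58 - 52 = -110)
y(D) = 3*D
F(B) = -3/770 (F(B) = (-2/7 - 1/7*(-5))/(-110) = (-2/7 + 5/7)*(-1/110) = (3/7)*(-1/110) = -3/770)
y(148) + F(123/54) = 3*148 - 3/770 = 444 - 3/770 = 341877/770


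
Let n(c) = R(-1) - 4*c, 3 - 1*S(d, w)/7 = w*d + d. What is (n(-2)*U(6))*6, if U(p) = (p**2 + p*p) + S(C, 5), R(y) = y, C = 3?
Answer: -1386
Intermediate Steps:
S(d, w) = 21 - 7*d - 7*d*w (S(d, w) = 21 - 7*(w*d + d) = 21 - 7*(d*w + d) = 21 - 7*(d + d*w) = 21 + (-7*d - 7*d*w) = 21 - 7*d - 7*d*w)
U(p) = -105 + 2*p**2 (U(p) = (p**2 + p*p) + (21 - 7*3 - 7*3*5) = (p**2 + p**2) + (21 - 21 - 105) = 2*p**2 - 105 = -105 + 2*p**2)
n(c) = -1 - 4*c
(n(-2)*U(6))*6 = ((-1 - 4*(-2))*(-105 + 2*6**2))*6 = ((-1 + 8)*(-105 + 2*36))*6 = (7*(-105 + 72))*6 = (7*(-33))*6 = -231*6 = -1386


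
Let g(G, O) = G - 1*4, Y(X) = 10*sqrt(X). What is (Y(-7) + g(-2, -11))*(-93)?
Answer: 558 - 930*I*sqrt(7) ≈ 558.0 - 2460.5*I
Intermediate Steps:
g(G, O) = -4 + G (g(G, O) = G - 4 = -4 + G)
(Y(-7) + g(-2, -11))*(-93) = (10*sqrt(-7) + (-4 - 2))*(-93) = (10*(I*sqrt(7)) - 6)*(-93) = (10*I*sqrt(7) - 6)*(-93) = (-6 + 10*I*sqrt(7))*(-93) = 558 - 930*I*sqrt(7)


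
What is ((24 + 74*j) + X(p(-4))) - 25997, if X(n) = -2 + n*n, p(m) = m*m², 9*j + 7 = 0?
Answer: -197429/9 ≈ -21937.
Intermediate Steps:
j = -7/9 (j = -7/9 + (⅑)*0 = -7/9 + 0 = -7/9 ≈ -0.77778)
p(m) = m³
X(n) = -2 + n²
((24 + 74*j) + X(p(-4))) - 25997 = ((24 + 74*(-7/9)) + (-2 + ((-4)³)²)) - 25997 = ((24 - 518/9) + (-2 + (-64)²)) - 25997 = (-302/9 + (-2 + 4096)) - 25997 = (-302/9 + 4094) - 25997 = 36544/9 - 25997 = -197429/9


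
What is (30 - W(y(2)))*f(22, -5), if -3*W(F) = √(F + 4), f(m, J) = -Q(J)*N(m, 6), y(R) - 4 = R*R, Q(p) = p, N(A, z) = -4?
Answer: -600 - 40*√3/3 ≈ -623.09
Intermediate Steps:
y(R) = 4 + R² (y(R) = 4 + R*R = 4 + R²)
f(m, J) = 4*J (f(m, J) = -J*(-4) = -(-4)*J = 4*J)
W(F) = -√(4 + F)/3 (W(F) = -√(F + 4)/3 = -√(4 + F)/3)
(30 - W(y(2)))*f(22, -5) = (30 - (-1)*√(4 + (4 + 2²))/3)*(4*(-5)) = (30 - (-1)*√(4 + (4 + 4))/3)*(-20) = (30 - (-1)*√(4 + 8)/3)*(-20) = (30 - (-1)*√12/3)*(-20) = (30 - (-1)*2*√3/3)*(-20) = (30 - (-2)*√3/3)*(-20) = (30 + 2*√3/3)*(-20) = -600 - 40*√3/3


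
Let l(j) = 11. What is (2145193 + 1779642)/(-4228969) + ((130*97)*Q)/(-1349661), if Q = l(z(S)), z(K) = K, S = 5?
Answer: -5883797020925/5707674529509 ≈ -1.0309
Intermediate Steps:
Q = 11
(2145193 + 1779642)/(-4228969) + ((130*97)*Q)/(-1349661) = (2145193 + 1779642)/(-4228969) + ((130*97)*11)/(-1349661) = 3924835*(-1/4228969) + (12610*11)*(-1/1349661) = -3924835/4228969 + 138710*(-1/1349661) = -3924835/4228969 - 138710/1349661 = -5883797020925/5707674529509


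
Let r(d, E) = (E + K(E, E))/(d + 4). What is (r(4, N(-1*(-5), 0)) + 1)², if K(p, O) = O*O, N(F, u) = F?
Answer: 361/16 ≈ 22.563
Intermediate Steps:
K(p, O) = O²
r(d, E) = (E + E²)/(4 + d) (r(d, E) = (E + E²)/(d + 4) = (E + E²)/(4 + d))
(r(4, N(-1*(-5), 0)) + 1)² = ((-1*(-5))*(1 - 1*(-5))/(4 + 4) + 1)² = (5*(1 + 5)/8 + 1)² = (5*(⅛)*6 + 1)² = (15/4 + 1)² = (19/4)² = 361/16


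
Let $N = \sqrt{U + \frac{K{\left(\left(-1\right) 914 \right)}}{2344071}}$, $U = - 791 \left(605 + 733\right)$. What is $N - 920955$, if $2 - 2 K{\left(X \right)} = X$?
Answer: $-920955 + \frac{4 i \sqrt{363457921055823885}}{2344071} \approx -9.2096 \cdot 10^{5} + 1028.8 i$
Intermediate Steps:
$K{\left(X \right)} = 1 - \frac{X}{2}$
$U = -1058358$ ($U = \left(-791\right) 1338 = -1058358$)
$N = \frac{4 i \sqrt{363457921055823885}}{2344071}$ ($N = \sqrt{-1058358 + \frac{1 - \frac{\left(-1\right) 914}{2}}{2344071}} = \sqrt{-1058358 + \left(1 - -457\right) \frac{1}{2344071}} = \sqrt{-1058358 + \left(1 + 457\right) \frac{1}{2344071}} = \sqrt{-1058358 + 458 \cdot \frac{1}{2344071}} = \sqrt{-1058358 + \frac{458}{2344071}} = \sqrt{- \frac{2480866294960}{2344071}} = \frac{4 i \sqrt{363457921055823885}}{2344071} \approx 1028.8 i$)
$N - 920955 = \frac{4 i \sqrt{363457921055823885}}{2344071} - 920955 = -920955 + \frac{4 i \sqrt{363457921055823885}}{2344071}$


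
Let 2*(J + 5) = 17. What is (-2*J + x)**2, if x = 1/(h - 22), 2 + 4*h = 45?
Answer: 101761/2025 ≈ 50.252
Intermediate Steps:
h = 43/4 (h = -1/2 + (1/4)*45 = -1/2 + 45/4 = 43/4 ≈ 10.750)
J = 7/2 (J = -5 + (1/2)*17 = -5 + 17/2 = 7/2 ≈ 3.5000)
x = -4/45 (x = 1/(43/4 - 22) = 1/(-45/4) = -4/45 ≈ -0.088889)
(-2*J + x)**2 = (-2*7/2 - 4/45)**2 = (-7 - 4/45)**2 = (-319/45)**2 = 101761/2025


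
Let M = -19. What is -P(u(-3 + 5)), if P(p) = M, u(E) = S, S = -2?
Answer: 19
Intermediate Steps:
u(E) = -2
P(p) = -19
-P(u(-3 + 5)) = -1*(-19) = 19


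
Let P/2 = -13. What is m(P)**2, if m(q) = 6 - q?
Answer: 1024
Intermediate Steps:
P = -26 (P = 2*(-13) = -26)
m(P)**2 = (6 - 1*(-26))**2 = (6 + 26)**2 = 32**2 = 1024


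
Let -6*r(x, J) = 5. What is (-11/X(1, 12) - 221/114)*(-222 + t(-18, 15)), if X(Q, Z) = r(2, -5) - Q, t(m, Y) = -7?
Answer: -106027/114 ≈ -930.06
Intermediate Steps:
r(x, J) = -⅚ (r(x, J) = -⅙*5 = -⅚)
X(Q, Z) = -⅚ - Q
(-11/X(1, 12) - 221/114)*(-222 + t(-18, 15)) = (-11/(-⅚ - 1*1) - 221/114)*(-222 - 7) = (-11/(-⅚ - 1) - 221*1/114)*(-229) = (-11/(-11/6) - 221/114)*(-229) = (-11*(-6/11) - 221/114)*(-229) = (6 - 221/114)*(-229) = (463/114)*(-229) = -106027/114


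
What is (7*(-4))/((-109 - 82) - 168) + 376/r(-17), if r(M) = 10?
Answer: 67632/1795 ≈ 37.678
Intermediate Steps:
(7*(-4))/((-109 - 82) - 168) + 376/r(-17) = (7*(-4))/((-109 - 82) - 168) + 376/10 = -28/(-191 - 168) + 376*(⅒) = -28/(-359) + 188/5 = -28*(-1/359) + 188/5 = 28/359 + 188/5 = 67632/1795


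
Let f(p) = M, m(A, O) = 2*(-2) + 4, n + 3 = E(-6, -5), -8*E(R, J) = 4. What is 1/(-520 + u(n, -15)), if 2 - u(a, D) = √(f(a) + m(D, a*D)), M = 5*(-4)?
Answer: I/(2*(√5 - 259*I)) ≈ -0.0019304 + 1.6666e-5*I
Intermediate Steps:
E(R, J) = -½ (E(R, J) = -⅛*4 = -½)
n = -7/2 (n = -3 - ½ = -7/2 ≈ -3.5000)
m(A, O) = 0 (m(A, O) = -4 + 4 = 0)
M = -20
f(p) = -20
u(a, D) = 2 - 2*I*√5 (u(a, D) = 2 - √(-20 + 0) = 2 - √(-20) = 2 - 2*I*√5)
1/(-520 + u(n, -15)) = 1/(-520 + (2 - 2*I*√5)) = 1/(-518 - 2*I*√5)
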